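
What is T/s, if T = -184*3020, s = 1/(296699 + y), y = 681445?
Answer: -543535057920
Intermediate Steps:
s = 1/978144 (s = 1/(296699 + 681445) = 1/978144 ≈ 1.0223e-6)
T = -555680
T/s = -555680/1/978144 = -555680*978144 = -543535057920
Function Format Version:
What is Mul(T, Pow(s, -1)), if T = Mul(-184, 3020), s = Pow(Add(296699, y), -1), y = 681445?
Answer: -543535057920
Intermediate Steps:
s = Rational(1, 978144) (s = Pow(Add(296699, 681445), -1) = Pow(978144, -1) = Rational(1, 978144) ≈ 1.0223e-6)
T = -555680
Mul(T, Pow(s, -1)) = Mul(-555680, Pow(Rational(1, 978144), -1)) = Mul(-555680, 978144) = -543535057920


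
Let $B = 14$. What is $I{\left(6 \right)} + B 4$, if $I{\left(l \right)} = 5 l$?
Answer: $86$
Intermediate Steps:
$I{\left(6 \right)} + B 4 = 5 \cdot 6 + 14 \cdot 4 = 30 + 56 = 86$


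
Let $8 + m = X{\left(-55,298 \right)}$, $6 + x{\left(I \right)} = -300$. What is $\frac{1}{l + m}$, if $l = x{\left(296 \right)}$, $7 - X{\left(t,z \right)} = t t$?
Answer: $- \frac{1}{3332} \approx -0.00030012$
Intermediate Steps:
$x{\left(I \right)} = -306$ ($x{\left(I \right)} = -6 - 300 = -306$)
$X{\left(t,z \right)} = 7 - t^{2}$ ($X{\left(t,z \right)} = 7 - t t = 7 - t^{2}$)
$m = -3026$ ($m = -8 + \left(7 - \left(-55\right)^{2}\right) = -8 + \left(7 - 3025\right) = -8 - 3018 = -3026$)
$l = -306$
$\frac{1}{l + m} = \frac{1}{-306 - 3026} = \frac{1}{-3332} = - \frac{1}{3332}$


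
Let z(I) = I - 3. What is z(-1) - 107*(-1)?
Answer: 103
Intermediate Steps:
z(I) = -3 + I
z(-1) - 107*(-1) = (-3 - 1) - 107*(-1) = -4 + 107 = 103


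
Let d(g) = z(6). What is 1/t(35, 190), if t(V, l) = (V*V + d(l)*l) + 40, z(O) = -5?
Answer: 1/315 ≈ 0.0031746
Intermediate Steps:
d(g) = -5
t(V, l) = 40 + V² - 5*l (t(V, l) = (V*V - 5*l) + 40 = (V² - 5*l) + 40 = 40 + V² - 5*l)
1/t(35, 190) = 1/(40 + 35² - 5*190) = 1/(40 + 1225 - 950) = 1/315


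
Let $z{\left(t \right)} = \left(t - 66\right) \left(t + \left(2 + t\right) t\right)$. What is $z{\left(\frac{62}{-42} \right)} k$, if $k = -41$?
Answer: $- \frac{57632224}{9261} \approx -6223.1$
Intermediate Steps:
$z{\left(t \right)} = \left(-66 + t\right) \left(t + t \left(2 + t\right)\right)$
$z{\left(\frac{62}{-42} \right)} k = \frac{62}{-42} \left(-198 + \left(\frac{62}{-42}\right)^{2} - 63 \frac{62}{-42}\right) \left(-41\right) = 62 \left(- \frac{1}{42}\right) \left(-198 + \left(62 \left(- \frac{1}{42}\right)\right)^{2} - 63 \cdot 62 \left(- \frac{1}{42}\right)\right) \left(-41\right) = - \frac{31 \left(-198 + \left(- \frac{31}{21}\right)^{2} - -93\right)}{21} \left(-41\right) = - \frac{31 \left(-198 + \frac{961}{441} + 93\right)}{21} \left(-41\right) = \left(- \frac{31}{21}\right) \left(- \frac{45344}{441}\right) \left(-41\right) = \frac{1405664}{9261} \left(-41\right) = - \frac{57632224}{9261}$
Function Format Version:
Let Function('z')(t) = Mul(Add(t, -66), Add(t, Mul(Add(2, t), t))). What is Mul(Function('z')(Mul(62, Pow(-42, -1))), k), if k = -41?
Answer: Rational(-57632224, 9261) ≈ -6223.1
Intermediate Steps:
Function('z')(t) = Mul(Add(-66, t), Add(t, Mul(t, Add(2, t))))
Mul(Function('z')(Mul(62, Pow(-42, -1))), k) = Mul(Mul(Mul(62, Pow(-42, -1)), Add(-198, Pow(Mul(62, Pow(-42, -1)), 2), Mul(-63, Mul(62, Pow(-42, -1))))), -41) = Mul(Mul(Mul(62, Rational(-1, 42)), Add(-198, Pow(Mul(62, Rational(-1, 42)), 2), Mul(-63, Mul(62, Rational(-1, 42))))), -41) = Mul(Mul(Rational(-31, 21), Add(-198, Pow(Rational(-31, 21), 2), Mul(-63, Rational(-31, 21)))), -41) = Mul(Mul(Rational(-31, 21), Add(-198, Rational(961, 441), 93)), -41) = Mul(Mul(Rational(-31, 21), Rational(-45344, 441)), -41) = Mul(Rational(1405664, 9261), -41) = Rational(-57632224, 9261)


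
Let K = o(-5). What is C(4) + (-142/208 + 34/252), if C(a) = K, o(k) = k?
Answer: -36349/6552 ≈ -5.5478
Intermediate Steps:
K = -5
C(a) = -5
C(4) + (-142/208 + 34/252) = -5 + (-142/208 + 34/252) = -5 + (-142*1/208 + 34*(1/252)) = -5 + (-71/104 + 17/126) = -5 - 3589/6552 = -36349/6552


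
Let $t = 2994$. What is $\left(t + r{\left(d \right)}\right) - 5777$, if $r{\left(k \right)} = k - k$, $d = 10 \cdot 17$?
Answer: $-2783$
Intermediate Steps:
$d = 170$
$r{\left(k \right)} = 0$
$\left(t + r{\left(d \right)}\right) - 5777 = \left(2994 + 0\right) - 5777 = 2994 - 5777 = -2783$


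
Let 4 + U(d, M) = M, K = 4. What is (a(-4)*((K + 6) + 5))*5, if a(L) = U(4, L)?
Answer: -600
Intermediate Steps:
U(d, M) = -4 + M
a(L) = -4 + L
(a(-4)*((K + 6) + 5))*5 = ((-4 - 4)*((4 + 6) + 5))*5 = -8*(10 + 5)*5 = -8*15*5 = -120*5 = -600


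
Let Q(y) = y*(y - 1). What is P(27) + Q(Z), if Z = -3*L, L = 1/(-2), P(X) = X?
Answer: 111/4 ≈ 27.750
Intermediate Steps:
L = -½ ≈ -0.50000
Z = 3/2 (Z = -3*(-½) = 3/2 ≈ 1.5000)
Q(y) = y*(-1 + y)
P(27) + Q(Z) = 27 + 3*(-1 + 3/2)/2 = 27 + (3/2)*(½) = 27 + ¾ = 111/4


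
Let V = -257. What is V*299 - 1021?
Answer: -77864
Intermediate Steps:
V*299 - 1021 = -257*299 - 1021 = -76843 - 1021 = -77864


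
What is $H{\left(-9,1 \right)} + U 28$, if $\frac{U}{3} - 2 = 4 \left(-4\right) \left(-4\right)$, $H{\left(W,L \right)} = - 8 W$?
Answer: $5616$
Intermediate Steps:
$U = 198$ ($U = 6 + 3 \cdot 4 \left(-4\right) \left(-4\right) = 6 + 3 \left(\left(-16\right) \left(-4\right)\right) = 6 + 3 \cdot 64 = 6 + 192 = 198$)
$H{\left(-9,1 \right)} + U 28 = \left(-8\right) \left(-9\right) + 198 \cdot 28 = 72 + 5544 = 5616$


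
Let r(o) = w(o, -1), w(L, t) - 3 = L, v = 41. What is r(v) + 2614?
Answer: 2658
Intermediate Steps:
w(L, t) = 3 + L
r(o) = 3 + o
r(v) + 2614 = (3 + 41) + 2614 = 44 + 2614 = 2658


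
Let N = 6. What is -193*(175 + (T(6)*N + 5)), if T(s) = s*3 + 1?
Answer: -56742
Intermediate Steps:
T(s) = 1 + 3*s (T(s) = 3*s + 1 = 1 + 3*s)
-193*(175 + (T(6)*N + 5)) = -193*(175 + ((1 + 3*6)*6 + 5)) = -193*(175 + ((1 + 18)*6 + 5)) = -193*(175 + (19*6 + 5)) = -193*(175 + (114 + 5)) = -193*(175 + 119) = -193*294 = -56742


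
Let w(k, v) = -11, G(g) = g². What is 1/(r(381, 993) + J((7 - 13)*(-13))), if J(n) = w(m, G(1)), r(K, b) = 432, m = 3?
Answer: 1/421 ≈ 0.0023753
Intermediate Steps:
J(n) = -11
1/(r(381, 993) + J((7 - 13)*(-13))) = 1/(432 - 11) = 1/421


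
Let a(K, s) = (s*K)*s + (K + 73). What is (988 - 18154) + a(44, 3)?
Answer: -16653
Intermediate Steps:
a(K, s) = 73 + K + K*s**2 (a(K, s) = (K*s)*s + (73 + K) = K*s**2 + (73 + K) = 73 + K + K*s**2)
(988 - 18154) + a(44, 3) = (988 - 18154) + (73 + 44 + 44*3**2) = -17166 + (73 + 44 + 44*9) = -17166 + (73 + 44 + 396) = -17166 + 513 = -16653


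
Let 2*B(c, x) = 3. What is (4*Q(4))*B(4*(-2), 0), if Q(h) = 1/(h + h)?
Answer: ¾ ≈ 0.75000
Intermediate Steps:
B(c, x) = 3/2 (B(c, x) = (½)*3 = 3/2)
Q(h) = 1/(2*h)
(4*Q(4))*B(4*(-2), 0) = (4*((½)/4))*(3/2) = (4*((½)*(¼)))*(3/2) = (4*(⅛))*(3/2) = (½)*(3/2) = ¾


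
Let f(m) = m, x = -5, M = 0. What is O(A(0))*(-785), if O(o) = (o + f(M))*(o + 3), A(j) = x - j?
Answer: -7850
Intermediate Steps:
A(j) = -5 - j
O(o) = o*(3 + o) (O(o) = (o + 0)*(o + 3) = o*(3 + o))
O(A(0))*(-785) = ((-5 - 1*0)*(3 + (-5 - 1*0)))*(-785) = ((-5 + 0)*(3 + (-5 + 0)))*(-785) = -5*(3 - 5)*(-785) = -5*(-2)*(-785) = 10*(-785) = -7850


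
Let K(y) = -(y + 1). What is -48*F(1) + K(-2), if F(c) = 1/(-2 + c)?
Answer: 49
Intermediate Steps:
K(y) = -1 - y (K(y) = -(1 + y) = -1 - y)
-48*F(1) + K(-2) = -48/(-2 + 1) + (-1 - 1*(-2)) = -48/(-1) + (-1 + 2) = -48*(-1) + 1 = 48 + 1 = 49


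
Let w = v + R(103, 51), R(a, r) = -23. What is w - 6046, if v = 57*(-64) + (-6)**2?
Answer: -9681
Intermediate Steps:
v = -3612 (v = -3648 + 36 = -3612)
w = -3635 (w = -3612 - 23 = -3635)
w - 6046 = -3635 - 6046 = -9681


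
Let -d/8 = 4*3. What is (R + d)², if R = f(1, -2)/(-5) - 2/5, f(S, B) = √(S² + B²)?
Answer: (482 + √5)²/25 ≈ 9379.4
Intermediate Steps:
f(S, B) = √(B² + S²)
d = -96 (d = -32*3 = -8*12 = -96)
R = -⅖ - √5/5 (R = √((-2)² + 1²)/(-5) - 2/5 = √(4 + 1)*(-⅕) - 2*⅕ = √5*(-⅕) - ⅖ = -√5/5 - ⅖ = -⅖ - √5/5 ≈ -0.84721)
(R + d)² = ((-⅖ - √5/5) - 96)² = (-482/5 - √5/5)²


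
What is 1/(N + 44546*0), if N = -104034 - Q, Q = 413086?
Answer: -1/517120 ≈ -1.9338e-6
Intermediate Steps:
N = -517120 (N = -104034 - 1*413086 = -104034 - 413086 = -517120)
1/(N + 44546*0) = 1/(-517120 + 44546*0) = 1/(-517120 + 0) = 1/(-517120) = -1/517120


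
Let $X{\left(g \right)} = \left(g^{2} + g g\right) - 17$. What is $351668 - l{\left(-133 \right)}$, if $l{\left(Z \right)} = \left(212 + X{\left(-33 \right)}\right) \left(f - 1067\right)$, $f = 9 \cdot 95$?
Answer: $854744$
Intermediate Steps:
$f = 855$
$X{\left(g \right)} = -17 + 2 g^{2}$ ($X{\left(g \right)} = \left(g^{2} + g^{2}\right) - 17 = 2 g^{2} - 17 = -17 + 2 g^{2}$)
$l{\left(Z \right)} = -503076$ ($l{\left(Z \right)} = \left(212 - \left(17 - 2 \left(-33\right)^{2}\right)\right) \left(855 - 1067\right) = \left(212 + \left(-17 + 2 \cdot 1089\right)\right) \left(-212\right) = \left(212 + \left(-17 + 2178\right)\right) \left(-212\right) = \left(212 + 2161\right) \left(-212\right) = 2373 \left(-212\right) = -503076$)
$351668 - l{\left(-133 \right)} = 351668 - -503076 = 351668 + 503076 = 854744$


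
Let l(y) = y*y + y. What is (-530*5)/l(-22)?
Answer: -1325/231 ≈ -5.7359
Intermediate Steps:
l(y) = y + y² (l(y) = y² + y = y + y²)
(-530*5)/l(-22) = (-530*5)/((-22*(1 - 22))) = -2650/((-22*(-21))) = -2650/462 = -2650*1/462 = -1325/231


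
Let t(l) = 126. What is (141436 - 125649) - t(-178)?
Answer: 15661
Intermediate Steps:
(141436 - 125649) - t(-178) = (141436 - 125649) - 1*126 = 15787 - 126 = 15661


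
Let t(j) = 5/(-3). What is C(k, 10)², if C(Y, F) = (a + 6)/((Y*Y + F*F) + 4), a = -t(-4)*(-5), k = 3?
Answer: 49/114921 ≈ 0.00042638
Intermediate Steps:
t(j) = -5/3 (t(j) = 5*(-⅓) = -5/3)
a = -25/3 (a = -1*(-5/3)*(-5) = (5/3)*(-5) = -25/3 ≈ -8.3333)
C(Y, F) = -7/(3*(4 + F² + Y²)) (C(Y, F) = (-25/3 + 6)/((Y*Y + F*F) + 4) = -7/(3*((Y² + F²) + 4)) = -7/(3*((F² + Y²) + 4)) = -7/(3*(4 + F² + Y²)))
C(k, 10)² = (-7/(12 + 3*10² + 3*3²))² = (-7/(12 + 3*100 + 3*9))² = (-7/(12 + 300 + 27))² = (-7/339)² = 49/114921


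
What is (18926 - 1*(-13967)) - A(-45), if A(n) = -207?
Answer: 33100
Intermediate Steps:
(18926 - 1*(-13967)) - A(-45) = (18926 - 1*(-13967)) - 1*(-207) = (18926 + 13967) + 207 = 32893 + 207 = 33100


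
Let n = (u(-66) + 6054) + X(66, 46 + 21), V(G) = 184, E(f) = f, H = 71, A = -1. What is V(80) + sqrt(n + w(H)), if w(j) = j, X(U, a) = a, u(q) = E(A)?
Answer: 184 + sqrt(6191) ≈ 262.68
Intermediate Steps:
u(q) = -1
n = 6120 (n = (-1 + 6054) + (46 + 21) = 6053 + 67 = 6120)
V(80) + sqrt(n + w(H)) = 184 + sqrt(6120 + 71) = 184 + sqrt(6191)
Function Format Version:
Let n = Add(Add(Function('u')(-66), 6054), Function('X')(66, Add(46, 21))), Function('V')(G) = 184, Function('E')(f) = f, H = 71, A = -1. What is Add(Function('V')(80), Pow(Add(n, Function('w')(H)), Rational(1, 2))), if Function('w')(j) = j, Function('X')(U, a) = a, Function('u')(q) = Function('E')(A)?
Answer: Add(184, Pow(6191, Rational(1, 2))) ≈ 262.68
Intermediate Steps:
Function('u')(q) = -1
n = 6120 (n = Add(Add(-1, 6054), Add(46, 21)) = Add(6053, 67) = 6120)
Add(Function('V')(80), Pow(Add(n, Function('w')(H)), Rational(1, 2))) = Add(184, Pow(Add(6120, 71), Rational(1, 2))) = Add(184, Pow(6191, Rational(1, 2)))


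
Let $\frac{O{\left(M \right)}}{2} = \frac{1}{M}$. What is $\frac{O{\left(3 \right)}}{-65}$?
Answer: $- \frac{2}{195} \approx -0.010256$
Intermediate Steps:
$O{\left(M \right)} = \frac{2}{M}$
$\frac{O{\left(3 \right)}}{-65} = \frac{2 \cdot \frac{1}{3}}{-65} = 2 \cdot \frac{1}{3} \left(- \frac{1}{65}\right) = \frac{2}{3} \left(- \frac{1}{65}\right) = - \frac{2}{195}$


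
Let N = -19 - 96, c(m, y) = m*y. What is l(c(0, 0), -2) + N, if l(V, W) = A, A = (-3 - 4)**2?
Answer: -66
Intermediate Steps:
A = 49 (A = (-7)**2 = 49)
l(V, W) = 49
N = -115
l(c(0, 0), -2) + N = 49 - 115 = -66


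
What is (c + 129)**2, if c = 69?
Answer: 39204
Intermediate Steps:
(c + 129)**2 = (69 + 129)**2 = 198**2 = 39204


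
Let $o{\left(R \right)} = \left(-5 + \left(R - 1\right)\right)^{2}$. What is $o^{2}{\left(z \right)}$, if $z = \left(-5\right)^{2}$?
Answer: $130321$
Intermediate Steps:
$z = 25$
$o{\left(R \right)} = \left(-6 + R\right)^{2}$ ($o{\left(R \right)} = \left(-5 + \left(R - 1\right)\right)^{2} = \left(-5 + \left(-1 + R\right)\right)^{2} = \left(-6 + R\right)^{2}$)
$o^{2}{\left(z \right)} = \left(\left(-6 + 25\right)^{2}\right)^{2} = \left(19^{2}\right)^{2} = 361^{2} = 130321$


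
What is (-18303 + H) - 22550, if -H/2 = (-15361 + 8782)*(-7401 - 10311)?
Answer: -233095349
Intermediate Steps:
H = -233054496 (H = -2*(-15361 + 8782)*(-7401 - 10311) = -(-13158)*(-17712) = -2*116527248 = -233054496)
(-18303 + H) - 22550 = (-18303 - 233054496) - 22550 = -233072799 - 22550 = -233095349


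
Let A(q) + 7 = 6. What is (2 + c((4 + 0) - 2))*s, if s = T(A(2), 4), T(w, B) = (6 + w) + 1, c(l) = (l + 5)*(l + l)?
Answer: 180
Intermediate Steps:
c(l) = 2*l*(5 + l) (c(l) = (5 + l)*(2*l) = 2*l*(5 + l))
A(q) = -1 (A(q) = -7 + 6 = -1)
T(w, B) = 7 + w
s = 6 (s = 7 - 1 = 6)
(2 + c((4 + 0) - 2))*s = (2 + 2*((4 + 0) - 2)*(5 + ((4 + 0) - 2)))*6 = (2 + 2*(4 - 2)*(5 + (4 - 2)))*6 = (2 + 2*2*(5 + 2))*6 = (2 + 2*2*7)*6 = (2 + 28)*6 = 30*6 = 180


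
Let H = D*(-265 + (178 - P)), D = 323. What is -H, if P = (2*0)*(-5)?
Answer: 28101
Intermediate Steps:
P = 0 (P = 0*(-5) = 0)
H = -28101 (H = 323*(-265 + (178 - 1*0)) = 323*(-265 + (178 + 0)) = 323*(-265 + 178) = 323*(-87) = -28101)
-H = -1*(-28101) = 28101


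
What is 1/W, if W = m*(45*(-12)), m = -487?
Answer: 1/262980 ≈ 3.8026e-6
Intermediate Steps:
W = 262980 (W = -21915*(-12) = -487*(-540) = 262980)
1/W = 1/262980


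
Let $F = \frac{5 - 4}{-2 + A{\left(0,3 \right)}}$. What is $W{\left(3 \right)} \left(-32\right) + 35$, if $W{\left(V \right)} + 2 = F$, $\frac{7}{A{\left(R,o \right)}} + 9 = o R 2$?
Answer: $\frac{2763}{25} \approx 110.52$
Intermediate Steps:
$A{\left(R,o \right)} = \frac{7}{-9 + 2 R o}$ ($A{\left(R,o \right)} = \frac{7}{-9 + o R 2} = \frac{7}{-9 + R o 2} = \frac{7}{-9 + 2 R o}$)
$F = - \frac{9}{25}$ ($F = \frac{5 - 4}{-2 + \frac{7}{-9 + 2 \cdot 0 \cdot 3}} = 1 \frac{1}{-2 + \frac{7}{-9 + 0}} = 1 \frac{1}{-2 + \frac{7}{-9}} = 1 \frac{1}{-2 + 7 \left(- \frac{1}{9}\right)} = 1 \frac{1}{-2 - \frac{7}{9}} = 1 \frac{1}{- \frac{25}{9}} = 1 \left(- \frac{9}{25}\right) = - \frac{9}{25} \approx -0.36$)
$W{\left(V \right)} = - \frac{59}{25}$ ($W{\left(V \right)} = -2 - \frac{9}{25} = - \frac{59}{25}$)
$W{\left(3 \right)} \left(-32\right) + 35 = \left(- \frac{59}{25}\right) \left(-32\right) + 35 = \frac{1888}{25} + 35 = \frac{2763}{25}$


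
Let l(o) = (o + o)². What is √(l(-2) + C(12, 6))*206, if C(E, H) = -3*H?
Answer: 206*I*√2 ≈ 291.33*I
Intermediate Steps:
l(o) = 4*o² (l(o) = (2*o)² = 4*o²)
√(l(-2) + C(12, 6))*206 = √(4*(-2)² - 3*6)*206 = √(4*4 - 18)*206 = √(16 - 18)*206 = √(-2)*206 = (I*√2)*206 = 206*I*√2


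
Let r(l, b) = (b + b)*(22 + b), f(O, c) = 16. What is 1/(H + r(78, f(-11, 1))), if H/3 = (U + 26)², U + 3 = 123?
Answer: 1/65164 ≈ 1.5346e-5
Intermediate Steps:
U = 120 (U = -3 + 123 = 120)
r(l, b) = 2*b*(22 + b) (r(l, b) = (2*b)*(22 + b) = 2*b*(22 + b))
H = 63948 (H = 3*(120 + 26)² = 3*146² = 3*21316 = 63948)
1/(H + r(78, f(-11, 1))) = 1/(63948 + 2*16*(22 + 16)) = 1/(63948 + 2*16*38) = 1/(63948 + 1216) = 1/65164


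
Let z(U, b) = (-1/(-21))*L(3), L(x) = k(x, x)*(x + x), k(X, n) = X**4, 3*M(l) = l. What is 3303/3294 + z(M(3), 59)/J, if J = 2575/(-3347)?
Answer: -191835149/6597150 ≈ -29.078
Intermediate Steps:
M(l) = l/3
J = -2575/3347 (J = 2575*(-1/3347) = -2575/3347 ≈ -0.76935)
L(x) = 2*x**5 (L(x) = x**4*(x + x) = x**4*(2*x) = 2*x**5)
z(U, b) = 162/7 (z(U, b) = (-1/(-21))*(2*3**5) = (-1*(-1/21))*(2*243) = (1/21)*486 = 162/7)
3303/3294 + z(M(3), 59)/J = 3303/3294 + 162/(7*(-2575/3347)) = 3303*(1/3294) + (162/7)*(-3347/2575) = 367/366 - 542214/18025 = -191835149/6597150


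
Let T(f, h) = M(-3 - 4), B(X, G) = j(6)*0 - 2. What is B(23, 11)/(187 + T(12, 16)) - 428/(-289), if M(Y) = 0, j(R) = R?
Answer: 4674/3179 ≈ 1.4703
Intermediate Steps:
B(X, G) = -2 (B(X, G) = 6*0 - 2 = 0 - 2 = -2)
T(f, h) = 0
B(23, 11)/(187 + T(12, 16)) - 428/(-289) = -2/(187 + 0) - 428/(-289) = -2/187 - 428*(-1/289) = -2*1/187 + 428/289 = -2/187 + 428/289 = 4674/3179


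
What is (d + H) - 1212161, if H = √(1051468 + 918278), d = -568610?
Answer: -1780771 + √1969746 ≈ -1.7794e+6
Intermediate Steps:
H = √1969746 ≈ 1403.5
(d + H) - 1212161 = (-568610 + √1969746) - 1212161 = -1780771 + √1969746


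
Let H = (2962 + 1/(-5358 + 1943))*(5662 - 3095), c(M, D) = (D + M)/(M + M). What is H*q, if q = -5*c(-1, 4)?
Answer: 77897378529/1366 ≈ 5.7026e+7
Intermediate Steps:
c(M, D) = (D + M)/(2*M) (c(M, D) = (D + M)/((2*M)) = (D + M)*(1/(2*M)) = (D + M)/(2*M))
q = 15/2 (q = -5*(4 - 1)/(2*(-1)) = -5*(-1)*3/2 = -5*(-3/2) = 15/2 ≈ 7.5000)
H = 25965792843/3415 (H = (2962 + 1/(-3415))*2567 = (2962 - 1/3415)*2567 = (10115229/3415)*2567 = 25965792843/3415 ≈ 7.6035e+6)
H*q = (25965792843/3415)*(15/2) = 77897378529/1366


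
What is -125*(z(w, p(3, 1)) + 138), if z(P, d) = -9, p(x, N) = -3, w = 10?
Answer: -16125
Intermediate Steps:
-125*(z(w, p(3, 1)) + 138) = -125*(-9 + 138) = -125*129 = -16125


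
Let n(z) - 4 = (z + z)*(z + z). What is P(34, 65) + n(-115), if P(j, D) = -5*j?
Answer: 52734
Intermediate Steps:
n(z) = 4 + 4*z² (n(z) = 4 + (z + z)*(z + z) = 4 + (2*z)*(2*z) = 4 + 4*z²)
P(34, 65) + n(-115) = -5*34 + (4 + 4*(-115)²) = -170 + (4 + 4*13225) = -170 + (4 + 52900) = -170 + 52904 = 52734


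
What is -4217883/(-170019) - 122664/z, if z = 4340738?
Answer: 3047978301173/123001322337 ≈ 24.780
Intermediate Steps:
-4217883/(-170019) - 122664/z = -4217883/(-170019) - 122664/4340738 = -4217883*(-1/170019) - 122664*1/4340738 = 1405961/56673 - 61332/2170369 = 3047978301173/123001322337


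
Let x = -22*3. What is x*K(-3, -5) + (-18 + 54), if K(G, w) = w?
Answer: 366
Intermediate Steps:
x = -66
x*K(-3, -5) + (-18 + 54) = -66*(-5) + (-18 + 54) = 330 + 36 = 366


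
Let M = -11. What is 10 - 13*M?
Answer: 153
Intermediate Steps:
10 - 13*M = 10 - 13*(-11) = 10 + 143 = 153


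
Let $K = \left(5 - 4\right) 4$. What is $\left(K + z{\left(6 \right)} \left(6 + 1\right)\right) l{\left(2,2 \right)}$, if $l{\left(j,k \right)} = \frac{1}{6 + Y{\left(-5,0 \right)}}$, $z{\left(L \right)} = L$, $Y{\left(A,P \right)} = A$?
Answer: $46$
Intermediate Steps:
$K = 4$ ($K = 1 \cdot 4 = 4$)
$l{\left(j,k \right)} = 1$ ($l{\left(j,k \right)} = \frac{1}{6 - 5} = 1^{-1} = 1$)
$\left(K + z{\left(6 \right)} \left(6 + 1\right)\right) l{\left(2,2 \right)} = \left(4 + 6 \left(6 + 1\right)\right) 1 = \left(4 + 6 \cdot 7\right) 1 = \left(4 + 42\right) 1 = 46 \cdot 1 = 46$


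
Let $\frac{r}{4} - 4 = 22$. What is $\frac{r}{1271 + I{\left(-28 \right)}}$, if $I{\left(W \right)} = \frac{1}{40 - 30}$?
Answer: $\frac{1040}{12711} \approx 0.081819$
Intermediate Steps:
$r = 104$ ($r = 16 + 4 \cdot 22 = 16 + 88 = 104$)
$I{\left(W \right)} = \frac{1}{10}$
$\frac{r}{1271 + I{\left(-28 \right)}} = \frac{1}{1271 + \frac{1}{10}} \cdot 104 = \frac{1}{\frac{12711}{10}} \cdot 104 = \frac{10}{12711} \cdot 104 = \frac{1040}{12711}$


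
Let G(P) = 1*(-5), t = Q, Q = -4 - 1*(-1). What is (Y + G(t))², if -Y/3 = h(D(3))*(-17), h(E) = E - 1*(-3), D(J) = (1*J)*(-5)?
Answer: 380689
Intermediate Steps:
D(J) = -5*J (D(J) = J*(-5) = -5*J)
Q = -3 (Q = -4 + 1 = -3)
t = -3
h(E) = 3 + E (h(E) = E + 3 = 3 + E)
G(P) = -5
Y = -612 (Y = -3*(3 - 5*3)*(-17) = -3*(3 - 15)*(-17) = -(-36)*(-17) = -3*204 = -612)
(Y + G(t))² = (-612 - 5)² = (-617)² = 380689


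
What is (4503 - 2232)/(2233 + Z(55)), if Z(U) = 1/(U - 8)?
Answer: 35579/34984 ≈ 1.0170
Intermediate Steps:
Z(U) = 1/(-8 + U)
(4503 - 2232)/(2233 + Z(55)) = (4503 - 2232)/(2233 + 1/(-8 + 55)) = 2271/(2233 + 1/47) = 2271/(104952/47) = 2271*(47/104952) = 35579/34984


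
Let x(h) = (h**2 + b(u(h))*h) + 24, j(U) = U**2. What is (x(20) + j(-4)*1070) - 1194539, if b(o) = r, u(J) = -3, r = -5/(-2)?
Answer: -1176945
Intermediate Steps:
r = 5/2 (r = -5*(-1/2) = 5/2 ≈ 2.5000)
b(o) = 5/2
x(h) = 24 + h**2 + 5*h/2 (x(h) = (h**2 + 5*h/2) + 24 = 24 + h**2 + 5*h/2)
(x(20) + j(-4)*1070) - 1194539 = ((24 + 20**2 + (5/2)*20) + (-4)**2*1070) - 1194539 = ((24 + 400 + 50) + 16*1070) - 1194539 = (474 + 17120) - 1194539 = 17594 - 1194539 = -1176945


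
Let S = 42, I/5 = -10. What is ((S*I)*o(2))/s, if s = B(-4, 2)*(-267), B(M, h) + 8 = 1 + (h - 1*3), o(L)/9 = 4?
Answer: -3150/89 ≈ -35.393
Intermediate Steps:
o(L) = 36 (o(L) = 9*4 = 36)
I = -50 (I = 5*(-10) = -50)
B(M, h) = -10 + h (B(M, h) = -8 + (1 + (h - 1*3)) = -8 + (1 + (h - 3)) = -8 + (1 + (-3 + h)) = -8 + (-2 + h) = -10 + h)
s = 2136 (s = (-10 + 2)*(-267) = -8*(-267) = 2136)
((S*I)*o(2))/s = ((42*(-50))*36)/2136 = -2100*36*(1/2136) = -75600*1/2136 = -3150/89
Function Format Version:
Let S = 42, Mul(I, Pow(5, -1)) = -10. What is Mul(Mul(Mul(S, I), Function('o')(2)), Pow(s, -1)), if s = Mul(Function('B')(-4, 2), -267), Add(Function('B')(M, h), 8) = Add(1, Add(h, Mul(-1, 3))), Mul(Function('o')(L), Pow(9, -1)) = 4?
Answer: Rational(-3150, 89) ≈ -35.393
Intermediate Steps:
Function('o')(L) = 36 (Function('o')(L) = Mul(9, 4) = 36)
I = -50 (I = Mul(5, -10) = -50)
Function('B')(M, h) = Add(-10, h) (Function('B')(M, h) = Add(-8, Add(1, Add(h, Mul(-1, 3)))) = Add(-8, Add(1, Add(h, -3))) = Add(-8, Add(1, Add(-3, h))) = Add(-8, Add(-2, h)) = Add(-10, h))
s = 2136 (s = Mul(Add(-10, 2), -267) = Mul(-8, -267) = 2136)
Mul(Mul(Mul(S, I), Function('o')(2)), Pow(s, -1)) = Mul(Mul(Mul(42, -50), 36), Pow(2136, -1)) = Mul(Mul(-2100, 36), Rational(1, 2136)) = Mul(-75600, Rational(1, 2136)) = Rational(-3150, 89)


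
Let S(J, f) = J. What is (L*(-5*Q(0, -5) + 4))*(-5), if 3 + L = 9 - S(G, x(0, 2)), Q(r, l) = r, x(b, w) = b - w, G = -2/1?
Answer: -160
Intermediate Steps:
G = -2 (G = -2*1 = -2)
L = 8 (L = -3 + (9 - 1*(-2)) = -3 + (9 + 2) = -3 + 11 = 8)
(L*(-5*Q(0, -5) + 4))*(-5) = (8*(-5*0 + 4))*(-5) = (8*(0 + 4))*(-5) = (8*4)*(-5) = 32*(-5) = -160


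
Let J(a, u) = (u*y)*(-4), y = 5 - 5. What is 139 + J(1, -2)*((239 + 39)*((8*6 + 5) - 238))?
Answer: 139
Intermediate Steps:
y = 0
J(a, u) = 0 (J(a, u) = (u*0)*(-4) = 0*(-4) = 0)
139 + J(1, -2)*((239 + 39)*((8*6 + 5) - 238)) = 139 + 0*((239 + 39)*((8*6 + 5) - 238)) = 139 + 0*(278*((48 + 5) - 238)) = 139 + 0*(278*(53 - 238)) = 139 + 0*(278*(-185)) = 139 + 0*(-51430) = 139 + 0 = 139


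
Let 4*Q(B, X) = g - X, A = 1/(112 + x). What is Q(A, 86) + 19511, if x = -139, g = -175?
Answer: 77783/4 ≈ 19446.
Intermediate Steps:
A = -1/27 (A = 1/(112 - 139) = 1/(-27) = -1/27 ≈ -0.037037)
Q(B, X) = -175/4 - X/4 (Q(B, X) = (-175 - X)/4 = -175/4 - X/4)
Q(A, 86) + 19511 = (-175/4 - ¼*86) + 19511 = (-175/4 - 43/2) + 19511 = -261/4 + 19511 = 77783/4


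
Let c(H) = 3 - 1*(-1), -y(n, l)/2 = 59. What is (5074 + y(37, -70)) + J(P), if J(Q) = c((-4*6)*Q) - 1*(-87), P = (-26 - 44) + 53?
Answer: 5047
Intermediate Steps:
y(n, l) = -118 (y(n, l) = -2*59 = -118)
c(H) = 4 (c(H) = 3 + 1 = 4)
P = -17 (P = -70 + 53 = -17)
J(Q) = 91 (J(Q) = 4 - 1*(-87) = 4 + 87 = 91)
(5074 + y(37, -70)) + J(P) = (5074 - 118) + 91 = 4956 + 91 = 5047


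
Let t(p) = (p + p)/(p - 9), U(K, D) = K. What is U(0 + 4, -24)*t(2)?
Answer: -16/7 ≈ -2.2857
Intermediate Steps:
t(p) = 2*p/(-9 + p) (t(p) = (2*p)/(-9 + p) = 2*p/(-9 + p))
U(0 + 4, -24)*t(2) = (0 + 4)*(2*2/(-9 + 2)) = 4*(2*2/(-7)) = 4*(2*2*(-⅐)) = 4*(-4/7) = -16/7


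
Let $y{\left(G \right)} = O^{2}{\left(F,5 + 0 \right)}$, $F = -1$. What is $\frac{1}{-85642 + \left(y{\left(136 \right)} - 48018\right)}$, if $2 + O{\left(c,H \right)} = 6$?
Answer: $- \frac{1}{133644} \approx -7.4826 \cdot 10^{-6}$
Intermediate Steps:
$O{\left(c,H \right)} = 4$ ($O{\left(c,H \right)} = -2 + 6 = 4$)
$y{\left(G \right)} = 16$ ($y{\left(G \right)} = 4^{2} = 16$)
$\frac{1}{-85642 + \left(y{\left(136 \right)} - 48018\right)} = \frac{1}{-85642 + \left(16 - 48018\right)} = \frac{1}{-85642 - 48002} = \frac{1}{-133644} = - \frac{1}{133644}$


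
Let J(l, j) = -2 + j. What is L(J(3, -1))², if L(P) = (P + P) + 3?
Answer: 9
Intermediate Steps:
L(P) = 3 + 2*P (L(P) = 2*P + 3 = 3 + 2*P)
L(J(3, -1))² = (3 + 2*(-2 - 1))² = (3 + 2*(-3))² = (3 - 6)² = (-3)² = 9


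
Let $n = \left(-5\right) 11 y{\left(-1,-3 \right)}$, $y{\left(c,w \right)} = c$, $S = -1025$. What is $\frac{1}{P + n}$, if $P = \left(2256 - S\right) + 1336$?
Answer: $\frac{1}{4672} \approx 0.00021404$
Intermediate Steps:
$n = 55$ ($n = \left(-5\right) 11 \left(-1\right) = \left(-55\right) \left(-1\right) = 55$)
$P = 4617$ ($P = \left(2256 - -1025\right) + 1336 = \left(2256 + 1025\right) + 1336 = 3281 + 1336 = 4617$)
$\frac{1}{P + n} = \frac{1}{4617 + 55} = \frac{1}{4672}$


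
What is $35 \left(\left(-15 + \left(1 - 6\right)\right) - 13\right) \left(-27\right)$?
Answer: $31185$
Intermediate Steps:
$35 \left(\left(-15 + \left(1 - 6\right)\right) - 13\right) \left(-27\right) = 35 \left(\left(-15 - 5\right) - 13\right) \left(-27\right) = 35 \left(-20 - 13\right) \left(-27\right) = 35 \left(-33\right) \left(-27\right) = \left(-1155\right) \left(-27\right) = 31185$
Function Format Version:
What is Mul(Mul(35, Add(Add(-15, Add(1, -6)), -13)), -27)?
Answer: 31185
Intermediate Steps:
Mul(Mul(35, Add(Add(-15, Add(1, -6)), -13)), -27) = Mul(Mul(35, Add(Add(-15, -5), -13)), -27) = Mul(Mul(35, Add(-20, -13)), -27) = Mul(Mul(35, -33), -27) = Mul(-1155, -27) = 31185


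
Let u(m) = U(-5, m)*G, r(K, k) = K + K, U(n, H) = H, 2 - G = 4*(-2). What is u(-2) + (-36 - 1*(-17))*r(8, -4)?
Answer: -324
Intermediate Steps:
G = 10 (G = 2 - 4*(-2) = 2 - 1*(-8) = 2 + 8 = 10)
r(K, k) = 2*K
u(m) = 10*m (u(m) = m*10 = 10*m)
u(-2) + (-36 - 1*(-17))*r(8, -4) = 10*(-2) + (-36 - 1*(-17))*(2*8) = -20 + (-36 + 17)*16 = -20 - 19*16 = -20 - 304 = -324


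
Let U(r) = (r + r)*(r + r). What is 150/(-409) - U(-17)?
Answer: -472954/409 ≈ -1156.4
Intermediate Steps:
U(r) = 4*r**2 (U(r) = (2*r)*(2*r) = 4*r**2)
150/(-409) - U(-17) = 150/(-409) - 4*(-17)**2 = 150*(-1/409) - 4*289 = -150/409 - 1*1156 = -150/409 - 1156 = -472954/409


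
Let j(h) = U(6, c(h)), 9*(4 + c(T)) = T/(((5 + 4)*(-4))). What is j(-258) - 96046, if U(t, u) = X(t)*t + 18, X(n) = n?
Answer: -95992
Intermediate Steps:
c(T) = -4 - T/324 (c(T) = -4 + (T/(((5 + 4)*(-4))))/9 = -4 + (T/((9*(-4))))/9 = -4 + (T/(-36))/9 = -4 + (T*(-1/36))/9 = -4 + (-T/36)/9 = -4 - T/324)
U(t, u) = 18 + t**2 (U(t, u) = t*t + 18 = t**2 + 18 = 18 + t**2)
j(h) = 54 (j(h) = 18 + 6**2 = 18 + 36 = 54)
j(-258) - 96046 = 54 - 96046 = -95992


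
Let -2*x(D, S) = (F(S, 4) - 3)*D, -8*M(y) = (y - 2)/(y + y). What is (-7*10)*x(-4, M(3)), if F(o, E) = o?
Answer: 5075/12 ≈ 422.92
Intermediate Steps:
M(y) = -(-2 + y)/(16*y) (M(y) = -(y - 2)/(8*(y + y)) = -(-2 + y)/(8*(2*y)) = -(-2 + y)*1/(2*y)/8 = -(-2 + y)/(16*y))
x(D, S) = -D*(-3 + S)/2 (x(D, S) = -(S - 3)*D/2 = -(-3 + S)*D/2 = -D*(-3 + S)/2)
(-7*10)*x(-4, M(3)) = (-7*10)*((1/2)*(-4)*(3 - (2 - 1*3)/(16*3))) = -35*(-4)*(3 - (2 - 3)/(16*3)) = -35*(-4)*(3 - (-1)/(16*3)) = -35*(-4)*(3 - 1*(-1/48)) = -35*(-4)*(3 + 1/48) = -35*(-4)*145/48 = -70*(-145/24) = 5075/12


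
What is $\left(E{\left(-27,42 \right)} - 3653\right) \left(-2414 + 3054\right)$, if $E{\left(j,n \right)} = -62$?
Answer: $-2377600$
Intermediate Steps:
$\left(E{\left(-27,42 \right)} - 3653\right) \left(-2414 + 3054\right) = \left(-62 - 3653\right) \left(-2414 + 3054\right) = \left(-3715\right) 640 = -2377600$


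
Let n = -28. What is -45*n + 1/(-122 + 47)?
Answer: 94499/75 ≈ 1260.0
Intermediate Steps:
-45*n + 1/(-122 + 47) = -45*(-28) + 1/(-122 + 47) = 1260 + 1/(-75) = 1260 - 1/75 = 94499/75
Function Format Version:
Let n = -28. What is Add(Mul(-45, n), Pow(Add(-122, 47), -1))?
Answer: Rational(94499, 75) ≈ 1260.0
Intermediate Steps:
Add(Mul(-45, n), Pow(Add(-122, 47), -1)) = Add(Mul(-45, -28), Pow(Add(-122, 47), -1)) = Add(1260, Pow(-75, -1)) = Add(1260, Rational(-1, 75)) = Rational(94499, 75)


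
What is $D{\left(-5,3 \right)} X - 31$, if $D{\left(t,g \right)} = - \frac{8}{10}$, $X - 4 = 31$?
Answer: $-59$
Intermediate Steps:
$X = 35$ ($X = 4 + 31 = 35$)
$D{\left(t,g \right)} = - \frac{4}{5}$ ($D{\left(t,g \right)} = \left(-8\right) \frac{1}{10} = - \frac{4}{5}$)
$D{\left(-5,3 \right)} X - 31 = \left(- \frac{4}{5}\right) 35 - 31 = -28 - 31 = -59$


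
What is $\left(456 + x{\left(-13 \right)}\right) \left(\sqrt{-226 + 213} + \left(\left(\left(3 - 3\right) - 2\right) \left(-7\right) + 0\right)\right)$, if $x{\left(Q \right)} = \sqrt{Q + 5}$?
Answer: $2 \left(14 + i \sqrt{13}\right) \left(228 + i \sqrt{2}\right) \approx 6373.8 + 1683.7 i$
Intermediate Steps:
$x{\left(Q \right)} = \sqrt{5 + Q}$
$\left(456 + x{\left(-13 \right)}\right) \left(\sqrt{-226 + 213} + \left(\left(\left(3 - 3\right) - 2\right) \left(-7\right) + 0\right)\right) = \left(456 + \sqrt{5 - 13}\right) \left(\sqrt{-226 + 213} + \left(\left(\left(3 - 3\right) - 2\right) \left(-7\right) + 0\right)\right) = \left(456 + \sqrt{-8}\right) \left(\sqrt{-13} + \left(\left(0 - 2\right) \left(-7\right) + 0\right)\right) = \left(456 + 2 i \sqrt{2}\right) \left(i \sqrt{13} + \left(\left(-2\right) \left(-7\right) + 0\right)\right) = \left(456 + 2 i \sqrt{2}\right) \left(i \sqrt{13} + \left(14 + 0\right)\right) = \left(456 + 2 i \sqrt{2}\right) \left(i \sqrt{13} + 14\right) = \left(456 + 2 i \sqrt{2}\right) \left(14 + i \sqrt{13}\right) = \left(14 + i \sqrt{13}\right) \left(456 + 2 i \sqrt{2}\right)$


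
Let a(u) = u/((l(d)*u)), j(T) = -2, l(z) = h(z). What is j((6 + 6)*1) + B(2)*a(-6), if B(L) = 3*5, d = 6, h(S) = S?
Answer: ½ ≈ 0.50000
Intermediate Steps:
l(z) = z
B(L) = 15
a(u) = ⅙ (a(u) = u/((6*u)) = u*(1/(6*u)) = ⅙)
j((6 + 6)*1) + B(2)*a(-6) = -2 + 15*(⅙) = -2 + 5/2 = ½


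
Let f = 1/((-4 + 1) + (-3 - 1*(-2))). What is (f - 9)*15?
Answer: -555/4 ≈ -138.75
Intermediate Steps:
f = -¼ (f = 1/(-3 + (-3 + 2)) = 1/(-3 - 1) = 1/(-4) = -¼ ≈ -0.25000)
(f - 9)*15 = (-¼ - 9)*15 = -37/4*15 = -555/4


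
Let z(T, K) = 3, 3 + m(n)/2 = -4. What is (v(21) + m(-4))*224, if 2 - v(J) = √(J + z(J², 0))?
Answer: -2688 - 448*√6 ≈ -3785.4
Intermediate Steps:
m(n) = -14 (m(n) = -6 + 2*(-4) = -6 - 8 = -14)
v(J) = 2 - √(3 + J) (v(J) = 2 - √(J + 3) = 2 - √(3 + J))
(v(21) + m(-4))*224 = ((2 - √(3 + 21)) - 14)*224 = ((2 - √24) - 14)*224 = ((2 - 2*√6) - 14)*224 = (-12 - 2*√6)*224 = -2688 - 448*√6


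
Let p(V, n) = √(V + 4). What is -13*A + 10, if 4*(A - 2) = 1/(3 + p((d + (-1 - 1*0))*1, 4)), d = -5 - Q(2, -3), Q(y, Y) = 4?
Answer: (-64*√6 + 205*I)/(4*(√6 - 3*I)) ≈ -16.65 + 0.53072*I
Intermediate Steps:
d = -9 (d = -5 - 1*4 = -5 - 4 = -9)
p(V, n) = √(4 + V)
A = 2 + 1/(4*(3 + I*√6)) (A = 2 + 1/(4*(3 + √(4 + (-9 + (-1 - 1*0))*1))) = 2 + 1/(4*(3 + √(4 + (-9 + (-1 + 0))*1))) = 2 + 1/(4*(3 + √(4 + (-9 - 1)*1))) = 2 + 1/(4*(3 + √(4 - 10*1))) = 2 + 1/(4*(3 + √(4 - 10))) = 2 + 1/(4*(3 + √(-6))) = 2 + 1/(4*(3 + I*√6)) ≈ 2.05 - 0.040825*I)
-13*A + 10 = -13*(41/20 - I*√6/60) + 10 = (-533/20 + 13*I*√6/60) + 10 = -333/20 + 13*I*√6/60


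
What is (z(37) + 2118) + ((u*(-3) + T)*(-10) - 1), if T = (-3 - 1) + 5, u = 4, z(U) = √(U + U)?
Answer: 2227 + √74 ≈ 2235.6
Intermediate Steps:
z(U) = √2*√U (z(U) = √(2*U) = √2*√U)
T = 1 (T = -4 + 5 = 1)
(z(37) + 2118) + ((u*(-3) + T)*(-10) - 1) = (√2*√37 + 2118) + ((4*(-3) + 1)*(-10) - 1) = (√74 + 2118) + ((-12 + 1)*(-10) - 1) = (2118 + √74) + (-11*(-10) - 1) = (2118 + √74) + (110 - 1) = (2118 + √74) + 109 = 2227 + √74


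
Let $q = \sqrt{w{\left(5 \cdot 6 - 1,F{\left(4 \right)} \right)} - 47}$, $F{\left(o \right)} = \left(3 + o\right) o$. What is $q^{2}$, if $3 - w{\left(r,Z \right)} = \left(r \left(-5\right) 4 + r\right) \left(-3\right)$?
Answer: $-1697$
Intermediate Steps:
$F{\left(o \right)} = o \left(3 + o\right)$
$w{\left(r,Z \right)} = 3 - 57 r$ ($w{\left(r,Z \right)} = 3 - \left(r \left(-5\right) 4 + r\right) \left(-3\right) = 3 - \left(- 5 r 4 + r\right) \left(-3\right) = 3 - \left(- 20 r + r\right) \left(-3\right) = 3 - - 19 r \left(-3\right) = 3 - 57 r$)
$q = i \sqrt{1697}$ ($q = \sqrt{\left(3 - 57 \left(5 \cdot 6 - 1\right)\right) - 47} = \sqrt{\left(3 - 57 \left(30 - 1\right)\right) - 47} = \sqrt{\left(3 - 1653\right) - 47} = \sqrt{-1650 - 47} = \sqrt{-1697} = i \sqrt{1697} \approx 41.195 i$)
$q^{2} = \left(i \sqrt{1697}\right)^{2} = -1697$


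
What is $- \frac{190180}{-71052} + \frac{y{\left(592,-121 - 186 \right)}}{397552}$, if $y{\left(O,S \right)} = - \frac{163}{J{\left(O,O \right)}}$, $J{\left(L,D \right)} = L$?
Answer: $\frac{11189750129911}{4180535976192} \approx 2.6766$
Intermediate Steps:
$y{\left(O,S \right)} = - \frac{163}{O}$
$- \frac{190180}{-71052} + \frac{y{\left(592,-121 - 186 \right)}}{397552} = - \frac{190180}{-71052} + \frac{\left(-163\right) \frac{1}{592}}{397552} = \left(-190180\right) \left(- \frac{1}{71052}\right) + \left(-163\right) \frac{1}{592} \cdot \frac{1}{397552} = \frac{47545}{17763} - \frac{163}{235350784} = \frac{11189750129911}{4180535976192}$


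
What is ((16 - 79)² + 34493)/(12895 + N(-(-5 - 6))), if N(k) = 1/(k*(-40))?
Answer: 16923280/5673799 ≈ 2.9827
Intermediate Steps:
N(k) = -1/(40*k) (N(k) = -1/40/k = -1/(40*k))
((16 - 79)² + 34493)/(12895 + N(-(-5 - 6))) = ((16 - 79)² + 34493)/(12895 - (-1/(-5 - 6))/40) = ((-63)² + 34493)/(12895 - 1/(40*((-1*(-11))))) = (3969 + 34493)/(12895 - 1/40/11) = 38462/(12895 - 1/40*1/11) = 38462/(12895 - 1/440) = 38462/(5673799/440) = 38462*(440/5673799) = 16923280/5673799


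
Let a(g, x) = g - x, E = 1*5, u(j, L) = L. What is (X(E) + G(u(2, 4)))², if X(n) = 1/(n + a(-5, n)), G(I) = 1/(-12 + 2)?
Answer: 9/100 ≈ 0.090000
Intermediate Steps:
E = 5
G(I) = -⅒ (G(I) = 1/(-10) = -⅒)
X(n) = -⅕ (X(n) = 1/(n + (-5 - n)) = 1/(-5) = -⅕)
(X(E) + G(u(2, 4)))² = (-⅕ - ⅒)² = (-3/10)² = 9/100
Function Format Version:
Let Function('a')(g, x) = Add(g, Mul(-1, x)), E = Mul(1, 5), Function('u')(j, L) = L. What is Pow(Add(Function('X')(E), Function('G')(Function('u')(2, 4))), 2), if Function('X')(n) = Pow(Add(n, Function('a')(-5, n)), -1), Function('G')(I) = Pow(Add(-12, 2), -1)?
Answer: Rational(9, 100) ≈ 0.090000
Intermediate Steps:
E = 5
Function('G')(I) = Rational(-1, 10) (Function('G')(I) = Pow(-10, -1) = Rational(-1, 10))
Function('X')(n) = Rational(-1, 5) (Function('X')(n) = Pow(Add(n, Add(-5, Mul(-1, n))), -1) = Pow(-5, -1) = Rational(-1, 5))
Pow(Add(Function('X')(E), Function('G')(Function('u')(2, 4))), 2) = Pow(Add(Rational(-1, 5), Rational(-1, 10)), 2) = Pow(Rational(-3, 10), 2) = Rational(9, 100)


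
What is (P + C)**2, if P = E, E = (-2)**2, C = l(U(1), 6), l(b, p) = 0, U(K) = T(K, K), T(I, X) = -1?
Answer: 16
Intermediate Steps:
U(K) = -1
C = 0
E = 4
P = 4
(P + C)**2 = (4 + 0)**2 = 4**2 = 16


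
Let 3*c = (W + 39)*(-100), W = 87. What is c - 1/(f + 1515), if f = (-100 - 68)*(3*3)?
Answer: -12601/3 ≈ -4200.3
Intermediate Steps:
c = -4200 (c = ((87 + 39)*(-100))/3 = (126*(-100))/3 = (⅓)*(-12600) = -4200)
f = -1512 (f = -168*9 = -1512)
c - 1/(f + 1515) = -4200 - 1/(-1512 + 1515) = -4200 - 1/3 = -4200 - 1*⅓ = -4200 - ⅓ = -12601/3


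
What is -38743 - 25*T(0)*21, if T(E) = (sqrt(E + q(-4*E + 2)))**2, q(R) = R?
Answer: -39793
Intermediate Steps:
T(E) = 2 - 3*E (T(E) = (sqrt(E + (-4*E + 2)))**2 = (sqrt(E + (2 - 4*E)))**2 = (sqrt(2 - 3*E))**2 = 2 - 3*E)
-38743 - 25*T(0)*21 = -38743 - 25*(2 - 3*0)*21 = -38743 - 25*(2 + 0)*21 = -38743 - 25*2*21 = -38743 - 50*21 = -38743 - 1050 = -39793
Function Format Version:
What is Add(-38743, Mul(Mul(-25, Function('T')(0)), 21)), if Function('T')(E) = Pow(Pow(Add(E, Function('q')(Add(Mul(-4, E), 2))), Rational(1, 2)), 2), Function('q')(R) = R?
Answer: -39793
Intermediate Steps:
Function('T')(E) = Add(2, Mul(-3, E)) (Function('T')(E) = Pow(Pow(Add(E, Add(Mul(-4, E), 2)), Rational(1, 2)), 2) = Pow(Pow(Add(E, Add(2, Mul(-4, E))), Rational(1, 2)), 2) = Pow(Pow(Add(2, Mul(-3, E)), Rational(1, 2)), 2) = Add(2, Mul(-3, E)))
Add(-38743, Mul(Mul(-25, Function('T')(0)), 21)) = Add(-38743, Mul(Mul(-25, Add(2, Mul(-3, 0))), 21)) = Add(-38743, Mul(Mul(-25, Add(2, 0)), 21)) = Add(-38743, Mul(Mul(-25, 2), 21)) = Add(-38743, Mul(-50, 21)) = Add(-38743, -1050) = -39793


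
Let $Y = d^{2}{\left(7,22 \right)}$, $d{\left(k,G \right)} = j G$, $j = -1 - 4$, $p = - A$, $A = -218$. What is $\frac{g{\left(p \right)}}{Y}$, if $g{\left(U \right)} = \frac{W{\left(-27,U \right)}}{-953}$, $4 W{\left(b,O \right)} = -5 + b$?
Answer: $\frac{2}{2882825} \approx 6.9376 \cdot 10^{-7}$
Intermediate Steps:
$W{\left(b,O \right)} = - \frac{5}{4} + \frac{b}{4}$ ($W{\left(b,O \right)} = \frac{-5 + b}{4} = - \frac{5}{4} + \frac{b}{4}$)
$p = 218$ ($p = \left(-1\right) \left(-218\right) = 218$)
$j = -5$
$d{\left(k,G \right)} = - 5 G$
$g{\left(U \right)} = \frac{8}{953}$ ($g{\left(U \right)} = \frac{- \frac{5}{4} + \frac{1}{4} \left(-27\right)}{-953} = \left(- \frac{5}{4} - \frac{27}{4}\right) \left(- \frac{1}{953}\right) = \left(-8\right) \left(- \frac{1}{953}\right) = \frac{8}{953}$)
$Y = 12100$ ($Y = \left(\left(-5\right) 22\right)^{2} = \left(-110\right)^{2} = 12100$)
$\frac{g{\left(p \right)}}{Y} = \frac{8}{953 \cdot 12100} = \frac{8}{953} \cdot \frac{1}{12100} = \frac{2}{2882825}$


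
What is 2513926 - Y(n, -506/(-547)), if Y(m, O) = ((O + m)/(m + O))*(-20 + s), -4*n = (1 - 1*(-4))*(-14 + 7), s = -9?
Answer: 2513955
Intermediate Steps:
n = 35/4 (n = -(1 - 1*(-4))*(-14 + 7)/4 = -(1 + 4)*(-7)/4 = -5*(-7)/4 = -¼*(-35) = 35/4 ≈ 8.7500)
Y(m, O) = -29 (Y(m, O) = ((O + m)/(m + O))*(-20 - 9) = ((O + m)/(O + m))*(-29) = 1*(-29) = -29)
2513926 - Y(n, -506/(-547)) = 2513926 - 1*(-29) = 2513926 + 29 = 2513955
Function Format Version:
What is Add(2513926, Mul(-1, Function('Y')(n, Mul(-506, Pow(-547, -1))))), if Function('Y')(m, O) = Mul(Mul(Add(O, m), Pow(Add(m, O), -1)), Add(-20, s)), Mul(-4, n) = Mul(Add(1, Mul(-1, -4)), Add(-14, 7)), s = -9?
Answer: 2513955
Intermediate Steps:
n = Rational(35, 4) (n = Mul(Rational(-1, 4), Mul(Add(1, Mul(-1, -4)), Add(-14, 7))) = Mul(Rational(-1, 4), Mul(Add(1, 4), -7)) = Mul(Rational(-1, 4), Mul(5, -7)) = Mul(Rational(-1, 4), -35) = Rational(35, 4) ≈ 8.7500)
Function('Y')(m, O) = -29 (Function('Y')(m, O) = Mul(Mul(Add(O, m), Pow(Add(m, O), -1)), Add(-20, -9)) = Mul(Mul(Add(O, m), Pow(Add(O, m), -1)), -29) = Mul(1, -29) = -29)
Add(2513926, Mul(-1, Function('Y')(n, Mul(-506, Pow(-547, -1))))) = Add(2513926, Mul(-1, -29)) = Add(2513926, 29) = 2513955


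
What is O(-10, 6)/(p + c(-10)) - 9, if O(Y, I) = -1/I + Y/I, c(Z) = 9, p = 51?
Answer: -3251/360 ≈ -9.0305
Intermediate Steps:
O(-10, 6)/(p + c(-10)) - 9 = ((-1 - 10)/6)/(51 + 9) - 9 = ((⅙)*(-11))/60 - 9 = -11/6*1/60 - 9 = -11/360 - 9 = -3251/360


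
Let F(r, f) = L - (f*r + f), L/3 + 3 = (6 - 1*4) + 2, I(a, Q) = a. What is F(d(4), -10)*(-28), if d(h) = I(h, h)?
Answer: -1484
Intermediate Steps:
d(h) = h
L = 3 (L = -9 + 3*((6 - 1*4) + 2) = -9 + 3*((6 - 4) + 2) = -9 + 3*(2 + 2) = -9 + 3*4 = -9 + 12 = 3)
F(r, f) = 3 - f - f*r (F(r, f) = 3 - (f*r + f) = 3 - (f + f*r) = 3 + (-f - f*r) = 3 - f - f*r)
F(d(4), -10)*(-28) = (3 - 1*(-10) - 1*(-10)*4)*(-28) = (3 + 10 + 40)*(-28) = 53*(-28) = -1484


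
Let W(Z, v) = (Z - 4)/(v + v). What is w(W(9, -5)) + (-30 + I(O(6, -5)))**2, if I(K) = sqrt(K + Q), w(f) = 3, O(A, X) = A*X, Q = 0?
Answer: 873 - 60*I*sqrt(30) ≈ 873.0 - 328.63*I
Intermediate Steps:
W(Z, v) = (-4 + Z)/(2*v) (W(Z, v) = (-4 + Z)/((2*v)) = (-4 + Z)*(1/(2*v)) = (-4 + Z)/(2*v))
I(K) = sqrt(K) (I(K) = sqrt(K + 0) = sqrt(K))
w(W(9, -5)) + (-30 + I(O(6, -5)))**2 = 3 + (-30 + sqrt(6*(-5)))**2 = 3 + (-30 + sqrt(-30))**2 = 3 + (-30 + I*sqrt(30))**2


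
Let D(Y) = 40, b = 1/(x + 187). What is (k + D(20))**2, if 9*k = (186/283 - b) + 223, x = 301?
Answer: 6497184886583689/1544889900096 ≈ 4205.6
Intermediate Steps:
b = 1/488 (b = 1/(301 + 187) = 1/488 ≈ 0.0020492)
k = 30887677/1242936 (k = ((186/283 - 1*1/488) + 223)/9 = ((186*(1/283) - 1/488) + 223)/9 = ((186/283 - 1/488) + 223)/9 = (90485/138104 + 223)/9 = (1/9)*(30887677/138104) = 30887677/1242936 ≈ 24.851)
(k + D(20))**2 = (30887677/1242936 + 40)**2 = (80605117/1242936)**2 = 6497184886583689/1544889900096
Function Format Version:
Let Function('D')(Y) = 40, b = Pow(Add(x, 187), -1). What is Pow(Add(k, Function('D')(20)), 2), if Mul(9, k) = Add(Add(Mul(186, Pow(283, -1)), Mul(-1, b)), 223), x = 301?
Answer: Rational(6497184886583689, 1544889900096) ≈ 4205.6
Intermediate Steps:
b = Rational(1, 488) (b = Pow(Add(301, 187), -1) = Pow(488, -1) = Rational(1, 488) ≈ 0.0020492)
k = Rational(30887677, 1242936) (k = Mul(Rational(1, 9), Add(Add(Mul(186, Pow(283, -1)), Mul(-1, Rational(1, 488))), 223)) = Mul(Rational(1, 9), Add(Add(Mul(186, Rational(1, 283)), Rational(-1, 488)), 223)) = Mul(Rational(1, 9), Add(Add(Rational(186, 283), Rational(-1, 488)), 223)) = Mul(Rational(1, 9), Add(Rational(90485, 138104), 223)) = Mul(Rational(1, 9), Rational(30887677, 138104)) = Rational(30887677, 1242936) ≈ 24.851)
Pow(Add(k, Function('D')(20)), 2) = Pow(Add(Rational(30887677, 1242936), 40), 2) = Pow(Rational(80605117, 1242936), 2) = Rational(6497184886583689, 1544889900096)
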